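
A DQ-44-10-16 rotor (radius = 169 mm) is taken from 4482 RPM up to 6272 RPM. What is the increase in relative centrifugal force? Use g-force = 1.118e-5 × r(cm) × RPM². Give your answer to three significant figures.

3640 x g

r = 169 mm = 16.9 cm
RCF₁ = 1.118 × 10⁻⁵ × 16.9 × (4482)² = 1.118 × 10⁻⁵ × 16.9 × 20,088,324 ≈ 3,795.5 × g
RCF₂ = 1.118 × 10⁻⁵ × 16.9 × (6272)² = 1.118 × 10⁻⁵ × 16.9 × 39,337,984 ≈ 7,432.6 × g
Increase = 7,432.6 − 3,795.5 = 3,637.1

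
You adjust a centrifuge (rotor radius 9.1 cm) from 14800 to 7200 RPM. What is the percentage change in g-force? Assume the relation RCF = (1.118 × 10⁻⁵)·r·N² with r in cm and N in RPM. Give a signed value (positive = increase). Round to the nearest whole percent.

-76%

RCF ∝ N², so the ratio is (7200/14800)² = (0.486486)² = 0.2367.
Change = 0.2367 − 1 = -0.7633 → -76.3%.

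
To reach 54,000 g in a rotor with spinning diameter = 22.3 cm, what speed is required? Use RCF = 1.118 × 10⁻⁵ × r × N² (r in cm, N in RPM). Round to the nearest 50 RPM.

≈ 20800 RPM

r = 22.3 / 2 = 11.15 cm
RCF = 1.118 × 10⁻⁵ × r × N²
54,000 = 1.118 × 10⁻⁵ × 11.15 × N²
N² = 54,000 / (12.4657 × 10⁻⁵) = 433,188,670
N ≈ √433,188,670 ≈ 20,813.2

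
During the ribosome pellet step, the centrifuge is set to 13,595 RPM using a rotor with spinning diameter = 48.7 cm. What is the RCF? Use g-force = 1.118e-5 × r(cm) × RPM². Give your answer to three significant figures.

≈ 50300 x g

r = 48.7 / 2 = 24.35 cm
RCF = 1.118 × 10⁻⁵ × 24.35 × (13595)² = 1.118 × 10⁻⁵ × 24.35 × 184,824,025 ≈ 50,315.2 × g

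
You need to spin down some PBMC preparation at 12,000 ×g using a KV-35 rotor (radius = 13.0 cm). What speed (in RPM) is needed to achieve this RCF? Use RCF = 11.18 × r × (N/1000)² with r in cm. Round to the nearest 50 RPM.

12,000 = 11.18 × 13 × (N/1000)²
(N/1000)² = 12,000 / 145.34 = 82.56502
N = 1000 × √82.56502 ≈ 9,086.5

≈ 9100 RPM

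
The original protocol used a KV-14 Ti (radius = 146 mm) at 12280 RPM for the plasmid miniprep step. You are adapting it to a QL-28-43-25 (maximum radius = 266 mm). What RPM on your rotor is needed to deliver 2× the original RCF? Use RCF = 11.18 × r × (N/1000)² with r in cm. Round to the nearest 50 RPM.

Original rotor: r = 146 mm = 14.6 cm
RCF_original = 11.18 × 14.6 × (12.28)² = 11.18 × 14.6 × 150.7984 ≈ 24,614.5 × g
Target RCF = 2 × 24,614.5 ≈ 49,229 × g
Your rotor: r = 266 mm = 26.6 cm
49,229 = 11.18 × 26.6 × (N/1000)²
(N/1000)² = 49,229 / 297.388 = 165.538
N = 1000 × √165.538 ≈ 12,866.2

12850 RPM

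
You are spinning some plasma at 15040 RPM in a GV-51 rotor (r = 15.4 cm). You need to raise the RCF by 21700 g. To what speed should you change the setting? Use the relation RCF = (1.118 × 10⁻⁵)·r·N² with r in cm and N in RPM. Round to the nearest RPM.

N₂ ≈ 18768 RPM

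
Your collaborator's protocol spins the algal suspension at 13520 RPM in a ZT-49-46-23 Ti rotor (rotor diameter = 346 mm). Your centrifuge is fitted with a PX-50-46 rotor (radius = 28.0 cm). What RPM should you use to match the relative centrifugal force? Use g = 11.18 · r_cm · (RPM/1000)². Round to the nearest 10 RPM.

10630 RPM

Original rotor: r = 346 mm / 2 = 173 mm = 17.3 cm
RCF_original = 11.18 × 17.3 × (13.52)² = 11.18 × 17.3 × 182.7904 ≈ 35,354.2 × g
35,354.2 = 11.18 × 28 × (N/1000)²
(N/1000)² = 35,354.2 / 313.04 = 112.9383
N = 1000 × √112.9383 ≈ 10,627.2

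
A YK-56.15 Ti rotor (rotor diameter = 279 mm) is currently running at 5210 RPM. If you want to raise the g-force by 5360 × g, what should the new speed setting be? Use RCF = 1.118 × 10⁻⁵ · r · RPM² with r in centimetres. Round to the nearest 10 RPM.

r = 279 mm / 2 = 139.5 mm = 13.95 cm
Current RCF = 1.118 × 10⁻⁵ × 13.95 × (5210)² = 1.118 × 10⁻⁵ × 13.95 × 27,144,100 ≈ 4,233.4 × g
Target RCF = 4,233.4 + 5,360 = 9,593.4 × g
N² = 9,593.4 / (15.5961 × 10⁻⁵) = 61,511,532
N ≈ √61,511,532 ≈ 7,842.9

7840 RPM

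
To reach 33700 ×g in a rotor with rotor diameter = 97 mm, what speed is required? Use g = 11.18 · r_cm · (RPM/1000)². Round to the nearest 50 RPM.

N ≈ 24950 RPM

r = 97 mm / 2 = 48.5 mm = 4.85 cm
RCF = 11.18 × r × (N/1000)²
33,700 = 11.18 × 4.85 × (N/1000)²
(N/1000)² = 33,700 / 54.223 = 621.5075
N = 1000 × √621.5075 ≈ 24,930.1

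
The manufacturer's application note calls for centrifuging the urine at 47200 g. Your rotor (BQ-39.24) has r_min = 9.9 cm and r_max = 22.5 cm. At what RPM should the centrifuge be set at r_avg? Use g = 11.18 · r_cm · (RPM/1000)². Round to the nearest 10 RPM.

r_avg = (9.9 + 22.5) / 2 = 16.2 cm
47,200 = 11.18 × 16.2 × (N/1000)²
(N/1000)² = 47,200 / 181.116 = 260.6065
N = 1000 × √260.6065 ≈ 16,143.3

16140 RPM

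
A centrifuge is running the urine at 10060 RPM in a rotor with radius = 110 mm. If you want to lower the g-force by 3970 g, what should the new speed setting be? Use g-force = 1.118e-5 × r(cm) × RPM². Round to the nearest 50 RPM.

r = 110 mm = 11.0 cm
Current RCF = 1.118 × 10⁻⁵ × 11 × (10060)² = 1.118 × 10⁻⁵ × 11 × 101,203,600 ≈ 12,446 × g
Target RCF = 12,446 − 3,970 = 8,476 × g
N² = 8,476 / (12.298 × 10⁻⁵) = 68,921,776
N ≈ √68,921,776 ≈ 8,301.9

≈ 8300 RPM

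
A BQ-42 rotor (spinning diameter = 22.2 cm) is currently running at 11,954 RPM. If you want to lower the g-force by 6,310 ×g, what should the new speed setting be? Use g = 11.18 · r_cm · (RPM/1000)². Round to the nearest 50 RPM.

r = 22.2 / 2 = 11.1 cm
Current RCF = 11.18 × 11.1 × (11.954)² = 11.18 × 11.1 × 142.898116 ≈ 17,733.4 × g
Target RCF = 17,733.4 − 6,310 = 11,423.4 × g
(N/1000)² = 11,423.4 / 124.098 = 92.05144
N = 1000 × √92.05144 ≈ 9,594.3

N₂ ≈ 9600 RPM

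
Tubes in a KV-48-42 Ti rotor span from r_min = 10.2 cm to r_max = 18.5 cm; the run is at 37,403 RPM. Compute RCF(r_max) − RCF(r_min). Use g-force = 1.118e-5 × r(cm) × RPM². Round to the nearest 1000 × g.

130000 x g

ΔRCF = 1.118 × 10⁻⁵ × (r_max − r_min) × N² = 1.118 × 10⁻⁵ × 8.3 × 1,398,984,409 ≈ 129,817.4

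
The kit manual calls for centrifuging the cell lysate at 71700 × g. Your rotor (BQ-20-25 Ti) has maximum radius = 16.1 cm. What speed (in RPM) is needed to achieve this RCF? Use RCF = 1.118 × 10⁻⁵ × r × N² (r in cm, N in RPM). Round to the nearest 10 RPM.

N ≈ 19960 RPM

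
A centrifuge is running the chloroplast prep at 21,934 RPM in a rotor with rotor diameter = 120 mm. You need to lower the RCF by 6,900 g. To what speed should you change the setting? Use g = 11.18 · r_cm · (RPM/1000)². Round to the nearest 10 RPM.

≈ 19450 RPM

r = 120 mm / 2 = 60 mm = 6 cm
Current RCF = 11.18 × 6 × (21.934)² = 11.18 × 6 × 481.100356 ≈ 32,272.2 × g
Target RCF = 32,272.2 − 6,900 = 25,372.2 × g
(N/1000)² = 25,372.2 / 67.08 = 378.2379
N = 1000 × √378.2379 ≈ 19,448.3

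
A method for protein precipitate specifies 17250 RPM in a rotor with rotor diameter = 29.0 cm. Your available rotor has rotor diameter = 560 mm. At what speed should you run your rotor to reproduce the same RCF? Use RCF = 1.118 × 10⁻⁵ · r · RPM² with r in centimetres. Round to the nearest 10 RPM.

12410 RPM

Original rotor: r = 29.0 / 2 = 14.5 cm
RCF_original = 1.118 × 10⁻⁵ × 14.5 × (17250)² = 1.118 × 10⁻⁵ × 14.5 × 297,562,500 ≈ 48,237.9 × g
Your rotor: r = 560 mm / 2 = 280 mm = 28 cm
48,237.9 = 1.118 × 10⁻⁵ × 28 × N²
N² = 48,237.9 / (31.304 × 10⁻⁵) = 154,095,004
N ≈ √154,095,004 ≈ 12,413.5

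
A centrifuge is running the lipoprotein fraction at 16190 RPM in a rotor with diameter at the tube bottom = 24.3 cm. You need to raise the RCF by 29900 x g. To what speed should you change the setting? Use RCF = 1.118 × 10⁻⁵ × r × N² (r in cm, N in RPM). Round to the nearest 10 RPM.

≈ 21960 RPM

r = 24.3 / 2 = 12.15 cm
Current RCF = 1.118 × 10⁻⁵ × 12.15 × (16190)² = 1.118 × 10⁻⁵ × 12.15 × 262,116,100 ≈ 35,605.1 × g
Target RCF = 35,605.1 + 29,900 = 65,505.1 × g
N² = 65,505.1 / (13.5837 × 10⁻⁵) = 482,233,118
N ≈ √482,233,118 ≈ 21,959.8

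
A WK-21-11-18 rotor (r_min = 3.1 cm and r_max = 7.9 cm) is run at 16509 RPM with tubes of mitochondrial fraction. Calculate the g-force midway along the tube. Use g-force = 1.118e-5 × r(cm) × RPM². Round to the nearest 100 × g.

r_avg = (3.1 + 7.9) / 2 = 5.5 cm
RCF = 1.118 × 10⁻⁵ × 5.5 × (16509)² = 1.118 × 10⁻⁵ × 5.5 × 272,547,081 ≈ 16,758.9 × g

RCF ≈ 16800 × g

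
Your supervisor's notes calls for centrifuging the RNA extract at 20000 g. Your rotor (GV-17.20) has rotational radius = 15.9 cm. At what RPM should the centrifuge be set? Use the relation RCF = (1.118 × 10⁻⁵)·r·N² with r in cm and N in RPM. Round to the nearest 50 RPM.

RCF = 1.118 × 10⁻⁵ × r × N²
20,000 = 1.118 × 10⁻⁵ × 15.9 × N²
N² = 20,000 / (17.7762 × 10⁻⁵) = 112,509,985
N ≈ √112,509,985 ≈ 10,607.1

N ≈ 10600 RPM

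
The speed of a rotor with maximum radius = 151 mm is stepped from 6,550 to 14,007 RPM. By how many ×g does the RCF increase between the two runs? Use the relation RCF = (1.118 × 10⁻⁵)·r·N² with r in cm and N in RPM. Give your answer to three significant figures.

r = 151 mm = 15.1 cm
RCF₁ = 1.118 × 10⁻⁵ × 15.1 × (6550)² = 1.118 × 10⁻⁵ × 15.1 × 42,902,500 ≈ 7,242.7 × g
RCF₂ = 1.118 × 10⁻⁵ × 15.1 × (14007)² = 1.118 × 10⁻⁵ × 15.1 × 196,196,049 ≈ 33,121.4 × g
Increase = 33,121.4 − 7,242.7 = 25,878.7

25900 ×g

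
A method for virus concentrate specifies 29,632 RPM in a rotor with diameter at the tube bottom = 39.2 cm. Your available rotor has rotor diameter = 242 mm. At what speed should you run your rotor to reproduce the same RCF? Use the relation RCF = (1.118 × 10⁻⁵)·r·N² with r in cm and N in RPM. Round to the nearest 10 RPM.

Original rotor: r = 39.2 / 2 = 19.6 cm
RCF_original = 1.118 × 10⁻⁵ × 19.6 × (29632)² = 1.118 × 10⁻⁵ × 19.6 × 878,055,424 ≈ 192,406.5 × g
Your rotor: r = 242 mm / 2 = 121 mm = 12.1 cm
192,406.5 = 1.118 × 10⁻⁵ × 12.1 × N²
N² = 192,406.5 / (13.5278 × 10⁻⁵) = 1,422,304,440
N ≈ √1,422,304,440 ≈ 37,713.5

37710 RPM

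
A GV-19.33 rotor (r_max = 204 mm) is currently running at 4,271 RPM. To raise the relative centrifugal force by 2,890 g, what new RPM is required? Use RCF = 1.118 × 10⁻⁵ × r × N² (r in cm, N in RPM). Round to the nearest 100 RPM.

5600 RPM

r = 204 mm = 20.4 cm
Current RCF = 1.118 × 10⁻⁵ × 20.4 × (4271)² = 1.118 × 10⁻⁵ × 20.4 × 18,241,441 ≈ 4,160.4 × g
Target RCF = 4,160.4 + 2,890 = 7,050.4 × g
N² = 7,050.4 / (22.8072 × 10⁻⁵) = 30,913,045
N ≈ √30,913,045 ≈ 5,560.0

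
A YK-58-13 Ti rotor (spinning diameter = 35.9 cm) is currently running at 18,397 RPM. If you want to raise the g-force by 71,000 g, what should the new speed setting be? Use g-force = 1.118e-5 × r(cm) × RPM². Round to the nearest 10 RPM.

r = 35.9 / 2 = 17.95 cm
Current RCF = 1.118 × 10⁻⁵ × 17.95 × (18397)² = 1.118 × 10⁻⁵ × 17.95 × 338,449,609 ≈ 67,920.4 × g
Target RCF = 67,920.4 + 71,000 = 138,920.4 × g
N² = 138,920.4 / (20.0681 × 10⁻⁵) = 692,244,906
N ≈ √692,244,906 ≈ 26,310.5

N₂ ≈ 26310 RPM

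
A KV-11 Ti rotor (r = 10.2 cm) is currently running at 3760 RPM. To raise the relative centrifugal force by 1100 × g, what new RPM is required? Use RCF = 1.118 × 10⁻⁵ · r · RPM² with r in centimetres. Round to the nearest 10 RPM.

Current RCF = 1.118 × 10⁻⁵ × 10.2 × (3760)² = 1.118 × 10⁻⁵ × 10.2 × 14,137,600 ≈ 1,612.2 × g
Target RCF = 1,612.2 + 1,100 = 2,712.2 × g
N² = 2,712.2 / (11.4036 × 10⁻⁵) = 23,783,717
N ≈ √23,783,717 ≈ 4,876.9

≈ 4880 RPM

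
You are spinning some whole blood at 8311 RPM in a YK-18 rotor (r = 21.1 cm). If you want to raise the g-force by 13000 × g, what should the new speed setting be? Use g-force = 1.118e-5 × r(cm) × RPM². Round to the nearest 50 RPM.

Current RCF = 1.118 × 10⁻⁵ × 21.1 × (8311)² = 1.118 × 10⁻⁵ × 21.1 × 69,072,721 ≈ 16,294.1 × g
Target RCF = 16,294.1 + 13,000 = 29,294.1 × g
N² = 29,294.1 / (23.5898 × 10⁻⁵) = 124,181,214
N ≈ √124,181,214 ≈ 11,143.7

11150 RPM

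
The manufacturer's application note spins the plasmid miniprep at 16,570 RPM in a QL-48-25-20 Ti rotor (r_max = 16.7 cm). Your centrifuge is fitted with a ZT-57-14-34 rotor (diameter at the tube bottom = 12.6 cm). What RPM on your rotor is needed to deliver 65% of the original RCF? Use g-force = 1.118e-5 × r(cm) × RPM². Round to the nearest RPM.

21750 RPM

RCF_original = 1.118 × 10⁻⁵ × 16.7 × (16570)² = 1.118 × 10⁻⁵ × 16.7 × 274,564,900 ≈ 51,262.9 × g
Target RCF = 0.65 × 51,262.9 ≈ 33,320.9 × g
Your rotor: r = 12.6 / 2 = 6.3 cm
33,320.9 = 1.118 × 10⁻⁵ × 6.3 × N²
N² = 33,320.9 / (7.0434 × 10⁻⁵) = 473,079,763
N ≈ √473,079,763 ≈ 21,750.4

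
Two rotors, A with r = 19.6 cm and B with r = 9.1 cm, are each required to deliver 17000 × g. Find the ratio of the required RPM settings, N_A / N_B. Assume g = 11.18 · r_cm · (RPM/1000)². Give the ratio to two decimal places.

At fixed RCF, N ∝ 1/√r, so N_A/N_B = √(r_B/r_A) = √(9.1/19.6) = √0.464286 = 0.6814.

0.68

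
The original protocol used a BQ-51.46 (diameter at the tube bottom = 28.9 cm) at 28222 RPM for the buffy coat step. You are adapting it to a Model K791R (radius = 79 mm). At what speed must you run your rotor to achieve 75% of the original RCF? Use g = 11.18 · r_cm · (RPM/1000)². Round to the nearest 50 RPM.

33050 RPM

Original rotor: r = 28.9 / 2 = 14.45 cm
RCF = 11.18 × r × (N/1000)²
RCF_original = 11.18 × 14.45 × (28.222)² = 11.18 × 14.45 × 796.481284 ≈ 128,672.3 × g
Target RCF = 0.75 × 128,672.3 ≈ 96,504.2 × g
Your rotor: r = 79 mm = 7.9 cm
96,504.2 = 11.18 × 7.9 × (N/1000)²
(N/1000)² = 96,504.2 / 88.322 = 1092.641
N = 1000 × √1092.641 ≈ 33,055.1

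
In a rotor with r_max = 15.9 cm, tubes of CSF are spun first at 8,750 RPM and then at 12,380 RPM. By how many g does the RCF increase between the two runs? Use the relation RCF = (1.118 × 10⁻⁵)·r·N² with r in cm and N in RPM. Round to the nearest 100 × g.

RCF₁ = 1.118 × 10⁻⁵ × 15.9 × (8750)² = 1.118 × 10⁻⁵ × 15.9 × 76,562,500 ≈ 13,609.9 × g
RCF₂ = 1.118 × 10⁻⁵ × 15.9 × (12380)² = 1.118 × 10⁻⁵ × 15.9 × 153,264,400 ≈ 27,244.6 × g
Increase = 27,244.6 − 13,609.9 = 13,634.7

≈ 13600 g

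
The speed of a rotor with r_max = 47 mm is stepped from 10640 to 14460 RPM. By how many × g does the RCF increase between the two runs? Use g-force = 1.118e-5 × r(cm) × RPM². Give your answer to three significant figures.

r = 47 mm = 4.7 cm
RCF₁ = 1.118 × 10⁻⁵ × 4.7 × (10640)² = 1.118 × 10⁻⁵ × 4.7 × 113,209,600 ≈ 5,948.7 × g
RCF₂ = 1.118 × 10⁻⁵ × 4.7 × (14460)² = 1.118 × 10⁻⁵ × 4.7 × 209,091,600 ≈ 10,986.9 × g
Increase = 10,986.9 − 5,948.7 = 5,038.2

≈ 5040 × g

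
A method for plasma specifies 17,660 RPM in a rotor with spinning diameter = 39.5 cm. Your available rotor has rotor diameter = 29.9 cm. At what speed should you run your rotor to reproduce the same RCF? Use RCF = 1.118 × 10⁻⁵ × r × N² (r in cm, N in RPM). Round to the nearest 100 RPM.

≈ 20300 RPM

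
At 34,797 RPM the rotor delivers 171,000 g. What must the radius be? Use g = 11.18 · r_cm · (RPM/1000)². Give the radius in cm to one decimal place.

171000 = 11.18 × r × (34.797)²
r = 171000 / (11.18 × 1210.831209) = 171000 / 13537.09 ≈ 12.632 cm

r ≈ 12.6 cm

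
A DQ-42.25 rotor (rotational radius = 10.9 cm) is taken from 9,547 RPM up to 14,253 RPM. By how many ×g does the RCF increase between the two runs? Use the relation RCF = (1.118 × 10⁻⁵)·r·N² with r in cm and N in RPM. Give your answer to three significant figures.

13600 ×g

RCF₁ = 1.118 × 10⁻⁵ × 10.9 × (9547)² = 1.118 × 10⁻⁵ × 10.9 × 91,145,209 ≈ 11,107.1 × g
RCF₂ = 1.118 × 10⁻⁵ × 10.9 × (14253)² = 1.118 × 10⁻⁵ × 10.9 × 203,148,009 ≈ 24,756 × g
Increase = 24,756 − 11,107.1 = 13,648.9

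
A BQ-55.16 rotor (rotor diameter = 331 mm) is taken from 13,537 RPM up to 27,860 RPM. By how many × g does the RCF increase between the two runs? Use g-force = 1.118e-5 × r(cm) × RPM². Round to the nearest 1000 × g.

≈ 110000 × g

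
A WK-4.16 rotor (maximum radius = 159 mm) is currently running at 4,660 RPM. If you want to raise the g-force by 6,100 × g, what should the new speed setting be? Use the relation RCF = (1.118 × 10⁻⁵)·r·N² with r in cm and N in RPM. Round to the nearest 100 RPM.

7500 RPM

r = 159 mm = 15.9 cm
Current RCF = 1.118 × 10⁻⁵ × 15.9 × (4660)² = 1.118 × 10⁻⁵ × 15.9 × 21,715,600 ≈ 3,860.2 × g
Target RCF = 3,860.2 + 6,100 = 9,960.2 × g
N² = 9,960.2 / (17.7762 × 10⁻⁵) = 56,031,098
N ≈ √56,031,098 ≈ 7,485.4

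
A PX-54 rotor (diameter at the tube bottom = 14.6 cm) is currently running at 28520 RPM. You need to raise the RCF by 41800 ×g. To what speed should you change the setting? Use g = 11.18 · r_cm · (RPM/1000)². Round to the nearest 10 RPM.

r = 14.6 / 2 = 7.3 cm
Current RCF = 11.18 × 7.3 × (28.52)² = 11.18 × 7.3 × 813.3904 ≈ 66,384 × g
Target RCF = 66,384 + 41,800 = 108,184 × g
(N/1000)² = 108,184 / 81.614 = 1325.557
N = 1000 × √1325.557 ≈ 36,408.2

36410 RPM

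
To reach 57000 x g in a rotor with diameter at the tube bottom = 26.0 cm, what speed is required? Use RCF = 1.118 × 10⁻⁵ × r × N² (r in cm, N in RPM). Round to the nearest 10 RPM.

≈ 19800 RPM

r = 26.0 / 2 = 13 cm
57,000 = 1.118 × 10⁻⁵ × 13 × N²
N² = 57,000 / (14.534 × 10⁻⁵) = 392,183,845
N ≈ √392,183,845 ≈ 19,803.6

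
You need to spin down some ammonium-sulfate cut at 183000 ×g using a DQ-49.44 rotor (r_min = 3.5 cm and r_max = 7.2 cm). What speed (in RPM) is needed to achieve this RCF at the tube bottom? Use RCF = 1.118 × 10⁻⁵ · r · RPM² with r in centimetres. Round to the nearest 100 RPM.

N ≈ 47700 RPM

Use r_max = 7.2 cm.
RCF = 1.118 × 10⁻⁵ × r × N²
183,000 = 1.118 × 10⁻⁵ × 7.2 × N²
N² = 183,000 / (8.0496 × 10⁻⁵) = 2,273,404,890
N ≈ √2,273,404,890 ≈ 47,680.2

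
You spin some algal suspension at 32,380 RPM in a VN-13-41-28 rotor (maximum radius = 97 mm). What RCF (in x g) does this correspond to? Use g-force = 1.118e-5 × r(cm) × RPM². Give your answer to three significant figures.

114000 x g

r = 97 mm = 9.7 cm
RCF = 1.118 × 10⁻⁵ × 9.7 × (32380)² = 1.118 × 10⁻⁵ × 9.7 × 1,048,464,400 ≈ 113,701.8 × g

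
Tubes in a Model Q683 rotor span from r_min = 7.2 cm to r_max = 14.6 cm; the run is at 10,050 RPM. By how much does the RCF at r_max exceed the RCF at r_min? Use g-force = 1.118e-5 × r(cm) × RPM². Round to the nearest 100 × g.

8400 g

RCF_max = 1.118 × 10⁻⁵ × 14.6 × (10050)² = 1.118 × 10⁻⁵ × 14.6 × 101,002,500 ≈ 16,486.4 × g
RCF_min = 1.118 × 10⁻⁵ × 7.2 × (10050)² = 1.118 × 10⁻⁵ × 7.2 × 101,002,500 ≈ 8,130.3 × g
ΔRCF = 16,486.4 − 8,130.3 = 8,356.1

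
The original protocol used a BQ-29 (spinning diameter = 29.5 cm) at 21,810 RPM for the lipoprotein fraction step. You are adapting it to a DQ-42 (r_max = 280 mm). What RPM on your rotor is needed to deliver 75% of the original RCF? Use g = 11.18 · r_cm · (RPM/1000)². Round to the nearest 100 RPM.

13700 RPM

Original rotor: r = 29.5 / 2 = 14.75 cm
RCF_original = 11.18 × 14.75 × (21.81)² = 11.18 × 14.75 × 475.6761 ≈ 78,441.4 × g
Target RCF = 0.75 × 78,441.4 ≈ 58,831 × g
Your rotor: r = 280 mm = 28.0 cm
58,831 = 11.18 × 28 × (N/1000)²
(N/1000)² = 58,831 / 313.04 = 187.9344
N = 1000 × √187.9344 ≈ 13,708.9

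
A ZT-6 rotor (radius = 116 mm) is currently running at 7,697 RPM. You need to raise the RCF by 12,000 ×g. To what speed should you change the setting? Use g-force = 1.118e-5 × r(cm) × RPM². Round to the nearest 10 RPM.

12320 RPM

r = 116 mm = 11.6 cm
Current RCF = 1.118 × 10⁻⁵ × 11.6 × (7697)² = 1.118 × 10⁻⁵ × 11.6 × 59,243,809 ≈ 7,683.2 × g
Target RCF = 7,683.2 + 12,000 = 19,683.2 × g
N² = 19,683.2 / (12.9688 × 10⁻⁵) = 151,773,487
N ≈ √151,773,487 ≈ 12,319.6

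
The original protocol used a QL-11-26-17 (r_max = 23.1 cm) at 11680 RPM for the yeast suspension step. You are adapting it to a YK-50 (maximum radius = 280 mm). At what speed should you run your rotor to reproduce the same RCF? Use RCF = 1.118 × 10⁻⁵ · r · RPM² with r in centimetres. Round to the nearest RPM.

≈ 10609 RPM

RCF_original = 1.118 × 10⁻⁵ × 23.1 × (11680)² = 1.118 × 10⁻⁵ × 23.1 × 136,422,400 ≈ 35,232.2 × g
Your rotor: r = 280 mm = 28.0 cm
35,232.2 = 1.118 × 10⁻⁵ × 28 × N²
N² = 35,232.2 / (31.304 × 10⁻⁵) = 112,548,556
N ≈ √112,548,556 ≈ 10,608.9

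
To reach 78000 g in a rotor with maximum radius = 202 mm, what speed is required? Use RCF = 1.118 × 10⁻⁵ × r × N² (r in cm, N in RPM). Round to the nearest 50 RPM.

N ≈ 18600 RPM

r = 202 mm = 20.2 cm
RCF = 1.118 × 10⁻⁵ × r × N²
78,000 = 1.118 × 10⁻⁵ × 20.2 × N²
N² = 78,000 / (22.5836 × 10⁻⁵) = 345,383,376
N ≈ √345,383,376 ≈ 18,584.5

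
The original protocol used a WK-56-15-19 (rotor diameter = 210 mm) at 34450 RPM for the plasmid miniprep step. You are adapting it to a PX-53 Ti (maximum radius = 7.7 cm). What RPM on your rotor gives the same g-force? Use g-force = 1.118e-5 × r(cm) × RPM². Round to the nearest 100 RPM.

≈ 40200 RPM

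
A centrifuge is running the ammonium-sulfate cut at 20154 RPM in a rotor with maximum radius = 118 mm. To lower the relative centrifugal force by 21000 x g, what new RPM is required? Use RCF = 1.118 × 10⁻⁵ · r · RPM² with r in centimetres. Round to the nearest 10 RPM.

r = 118 mm = 11.8 cm
Current RCF = 1.118 × 10⁻⁵ × 11.8 × (20154)² = 1.118 × 10⁻⁵ × 11.8 × 406,183,716 ≈ 53,585.4 × g
Target RCF = 53,585.4 − 21,000 = 32,585.4 × g
N² = 32,585.4 / (13.1924 × 10⁻⁵) = 247,001,304
N ≈ √247,001,304 ≈ 15,716.3

≈ 15720 RPM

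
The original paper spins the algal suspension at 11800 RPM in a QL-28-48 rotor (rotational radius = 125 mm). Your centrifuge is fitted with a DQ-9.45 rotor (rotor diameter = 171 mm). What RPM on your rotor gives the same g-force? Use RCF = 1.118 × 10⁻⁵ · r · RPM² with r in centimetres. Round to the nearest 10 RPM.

Original rotor: r = 125 mm = 12.5 cm
RCF_original = 1.118 × 10⁻⁵ × 12.5 × (11800)² = 1.118 × 10⁻⁵ × 12.5 × 139,240,000 ≈ 19,458.8 × g
Your rotor: r = 171 mm / 2 = 85.5 mm = 8.55 cm
19,458.8 = 1.118 × 10⁻⁵ × 8.55 × N²
N² = 19,458.8 / (9.5589 × 10⁻⁵) = 203,567,356
N ≈ √203,567,356 ≈ 14,267.7

14270 RPM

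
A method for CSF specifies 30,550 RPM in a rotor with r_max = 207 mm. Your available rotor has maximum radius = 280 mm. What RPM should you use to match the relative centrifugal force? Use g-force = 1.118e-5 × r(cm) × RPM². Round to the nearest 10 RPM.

26270 RPM

Original rotor: r = 207 mm = 20.7 cm
RCF = 1.118 × 10⁻⁵ × r × N²
RCF_original = 1.118 × 10⁻⁵ × 20.7 × (30550)² = 1.118 × 10⁻⁵ × 20.7 × 933,302,500 ≈ 215,990.5 × g
Your rotor: r = 280 mm = 28.0 cm
215,990.5 = 1.118 × 10⁻⁵ × 28 × N²
N² = 215,990.5 / (31.304 × 10⁻⁵) = 689,977,319
N ≈ √689,977,319 ≈ 26,267.4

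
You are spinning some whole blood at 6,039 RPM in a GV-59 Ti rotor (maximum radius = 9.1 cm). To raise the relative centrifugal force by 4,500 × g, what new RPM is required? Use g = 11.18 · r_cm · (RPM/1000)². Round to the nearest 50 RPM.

9000 RPM

Current RCF = 11.18 × 9.1 × (6.039)² = 11.18 × 9.1 × 36.469521 ≈ 3,710.3 × g
Target RCF = 3,710.3 + 4,500 = 8,210.3 × g
(N/1000)² = 8,210.3 / 101.738 = 80.70043
N = 1000 × √80.70043 ≈ 8,983.3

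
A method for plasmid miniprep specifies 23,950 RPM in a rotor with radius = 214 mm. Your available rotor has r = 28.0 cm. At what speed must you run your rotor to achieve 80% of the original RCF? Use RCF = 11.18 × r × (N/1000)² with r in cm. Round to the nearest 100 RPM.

18700 RPM

Original rotor: r = 214 mm = 21.4 cm
RCF_original = 11.18 × 21.4 × (23.95)² = 11.18 × 21.4 × 573.6025 ≈ 137,235.5 × g
Target RCF = 0.8 × 137,235.5 ≈ 109,788.4 × g
109,788.4 = 11.18 × 28 × (N/1000)²
(N/1000)² = 109,788.4 / 313.04 = 350.7168
N = 1000 × √350.7168 ≈ 18,727.4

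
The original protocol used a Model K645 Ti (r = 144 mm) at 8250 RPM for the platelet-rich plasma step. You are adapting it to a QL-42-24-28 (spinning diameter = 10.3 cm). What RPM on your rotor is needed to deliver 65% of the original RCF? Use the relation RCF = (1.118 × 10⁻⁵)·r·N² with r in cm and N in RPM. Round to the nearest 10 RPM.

Original rotor: r = 144 mm = 14.4 cm
RCF_original = 1.118 × 10⁻⁵ × 14.4 × (8250)² = 1.118 × 10⁻⁵ × 14.4 × 68,062,500 ≈ 10,957.5 × g
Target RCF = 0.65 × 10,957.5 ≈ 7,122.4 × g
Your rotor: r = 10.3 / 2 = 5.15 cm
7,122.4 = 1.118 × 10⁻⁵ × 5.15 × N²
N² = 7,122.4 / (5.7577 × 10⁻⁵) = 123,702,173
N ≈ √123,702,173 ≈ 11,122.1

11120 RPM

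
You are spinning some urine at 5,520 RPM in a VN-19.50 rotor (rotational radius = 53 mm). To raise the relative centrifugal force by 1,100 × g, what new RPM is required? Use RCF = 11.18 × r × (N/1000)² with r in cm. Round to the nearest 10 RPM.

r = 53 mm = 5.3 cm
Current RCF = 11.18 × 5.3 × (5.52)² = 11.18 × 5.3 × 30.4704 ≈ 1,805.5 × g
Target RCF = 1,805.5 + 1,100 = 2,905.5 × g
(N/1000)² = 2,905.5 / 59.254 = 49.03466
N = 1000 × √49.03466 ≈ 7,002.5

7000 RPM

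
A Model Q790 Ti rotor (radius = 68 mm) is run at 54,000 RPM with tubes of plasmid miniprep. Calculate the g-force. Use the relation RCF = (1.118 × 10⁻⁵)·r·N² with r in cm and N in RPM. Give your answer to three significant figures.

r = 68 mm = 6.8 cm
RCF = 1.118 × 10⁻⁵ × r × N²
RCF = 1.118 × 10⁻⁵ × 6.8 × (54000)² = 1.118 × 10⁻⁵ × 6.8 × 2,916,000,000 ≈ 221,686 × g

222000 × g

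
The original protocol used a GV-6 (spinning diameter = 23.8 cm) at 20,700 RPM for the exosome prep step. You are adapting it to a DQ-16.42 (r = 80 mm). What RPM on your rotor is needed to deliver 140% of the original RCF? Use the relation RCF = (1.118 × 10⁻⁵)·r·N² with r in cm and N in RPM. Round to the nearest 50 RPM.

29850 RPM

Original rotor: r = 23.8 / 2 = 11.9 cm
RCF_original = 1.118 × 10⁻⁵ × 11.9 × (20700)² = 1.118 × 10⁻⁵ × 11.9 × 428,490,000 ≈ 57,007.2 × g
Target RCF = 1.4 × 57,007.2 ≈ 79,810.1 × g
Your rotor: r = 80 mm = 8.0 cm
79,810.1 = 1.118 × 10⁻⁵ × 8 × N²
N² = 79,810.1 / (8.944 × 10⁻⁵) = 892,331,172
N ≈ √892,331,172 ≈ 29,871.9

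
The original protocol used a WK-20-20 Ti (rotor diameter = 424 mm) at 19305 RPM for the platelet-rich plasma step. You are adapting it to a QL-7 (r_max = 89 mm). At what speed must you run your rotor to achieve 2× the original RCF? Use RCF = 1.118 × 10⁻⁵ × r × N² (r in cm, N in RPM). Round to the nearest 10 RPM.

≈ 42140 RPM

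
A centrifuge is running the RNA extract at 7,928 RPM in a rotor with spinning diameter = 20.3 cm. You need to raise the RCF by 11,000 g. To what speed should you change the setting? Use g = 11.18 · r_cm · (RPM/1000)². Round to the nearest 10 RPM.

r = 20.3 / 2 = 10.15 cm
Current RCF = 11.18 × 10.15 × (7.928)² = 11.18 × 10.15 × 62.853184 ≈ 7,132.4 × g
Target RCF = 7,132.4 + 11,000 = 18,132.4 × g
(N/1000)² = 18,132.4 / 113.477 = 159.7892
N = 1000 × √159.7892 ≈ 12,640.8

12640 RPM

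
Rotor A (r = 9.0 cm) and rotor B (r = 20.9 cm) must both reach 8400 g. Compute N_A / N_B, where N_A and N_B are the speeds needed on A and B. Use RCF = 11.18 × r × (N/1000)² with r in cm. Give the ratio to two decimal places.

1.52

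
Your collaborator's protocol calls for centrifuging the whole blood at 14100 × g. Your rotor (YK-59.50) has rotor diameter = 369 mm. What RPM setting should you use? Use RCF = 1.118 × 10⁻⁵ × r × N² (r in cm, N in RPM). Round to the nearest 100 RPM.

≈ 8300 RPM

r = 369 mm / 2 = 184.5 mm = 18.45 cm
RCF = 1.118 × 10⁻⁵ × r × N²
14,100 = 1.118 × 10⁻⁵ × 18.45 × N²
N² = 14,100 / (20.6271 × 10⁻⁵) = 68,356,676
N ≈ √68,356,676 ≈ 8,267.8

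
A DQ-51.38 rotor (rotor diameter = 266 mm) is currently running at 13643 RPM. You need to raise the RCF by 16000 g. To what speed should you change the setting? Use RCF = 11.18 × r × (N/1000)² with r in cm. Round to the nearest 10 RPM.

17140 RPM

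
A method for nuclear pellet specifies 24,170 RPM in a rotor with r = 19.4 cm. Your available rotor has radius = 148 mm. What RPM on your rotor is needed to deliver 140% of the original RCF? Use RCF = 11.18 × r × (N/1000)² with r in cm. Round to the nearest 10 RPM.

RCF_original = 11.18 × 19.4 × (24.17)² = 11.18 × 19.4 × 584.1889 ≈ 126,705.9 × g
Target RCF = 1.4 × 126,705.9 ≈ 177,388.3 × g
Your rotor: r = 148 mm = 14.8 cm
177,388.3 = 11.18 × 14.8 × (N/1000)²
(N/1000)² = 177,388.3 / 165.464 = 1072.066
N = 1000 × √1072.066 ≈ 32,742.4

≈ 32740 RPM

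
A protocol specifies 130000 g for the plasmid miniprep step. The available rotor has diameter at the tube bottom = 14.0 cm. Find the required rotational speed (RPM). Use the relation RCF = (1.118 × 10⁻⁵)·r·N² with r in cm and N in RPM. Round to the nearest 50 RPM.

r = 14.0 / 2 = 7 cm
130,000 = 1.118 × 10⁻⁵ × 7 × N²
N² = 130,000 / (7.826 × 10⁻⁵) = 1,661,129,568
N ≈ √1,661,129,568 ≈ 40,757.0

40750 RPM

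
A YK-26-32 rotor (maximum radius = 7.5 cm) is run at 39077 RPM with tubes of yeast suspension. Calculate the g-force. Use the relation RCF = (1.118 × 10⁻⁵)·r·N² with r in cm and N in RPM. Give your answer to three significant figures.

128000 × g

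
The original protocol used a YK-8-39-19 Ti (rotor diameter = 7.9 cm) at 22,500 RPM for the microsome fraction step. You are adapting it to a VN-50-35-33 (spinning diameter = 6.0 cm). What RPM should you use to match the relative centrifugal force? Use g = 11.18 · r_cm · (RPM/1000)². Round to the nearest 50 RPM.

Original rotor: r = 7.9 / 2 = 3.95 cm
RCF_original = 11.18 × 3.95 × (22.5)² = 11.18 × 3.95 × 506.25 ≈ 22,356.5 × g
Your rotor: r = 6.0 / 2 = 3 cm
22,356.5 = 11.18 × 3 × (N/1000)²
(N/1000)² = 22,356.5 / 33.54 = 666.5623
N = 1000 × √666.5623 ≈ 25,817.9

25800 RPM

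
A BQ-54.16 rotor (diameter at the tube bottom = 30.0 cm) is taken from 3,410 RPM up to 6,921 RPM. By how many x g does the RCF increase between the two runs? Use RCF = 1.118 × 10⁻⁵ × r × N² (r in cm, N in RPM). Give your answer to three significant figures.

r = 30.0 / 2 = 15 cm
RCF₁ = 1.118 × 10⁻⁵ × 15 × (3410)² = 1.118 × 10⁻⁵ × 15 × 11,628,100 ≈ 1,950 × g
RCF₂ = 1.118 × 10⁻⁵ × 15 × (6921)² = 1.118 × 10⁻⁵ × 15 × 47,900,241 ≈ 8,032.9 × g
Increase = 8,032.9 − 1,950 = 6,082.9

6080 x g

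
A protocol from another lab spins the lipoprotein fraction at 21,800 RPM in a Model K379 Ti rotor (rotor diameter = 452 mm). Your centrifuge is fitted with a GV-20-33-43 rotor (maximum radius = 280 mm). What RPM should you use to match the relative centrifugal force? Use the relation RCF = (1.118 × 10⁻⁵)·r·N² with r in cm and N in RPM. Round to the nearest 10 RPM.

Original rotor: r = 452 mm / 2 = 226 mm = 22.6 cm
RCF = 1.118 × 10⁻⁵ × r × N²
RCF_original = 1.118 × 10⁻⁵ × 22.6 × (21800)² = 1.118 × 10⁻⁵ × 22.6 × 475,240,000 ≈ 120,077.9 × g
Your rotor: r = 280 mm = 28.0 cm
120,077.9 = 1.118 × 10⁻⁵ × 28 × N²
N² = 120,077.9 / (31.304 × 10⁻⁵) = 383,586,443
N ≈ √383,586,443 ≈ 19,585.4

≈ 19590 RPM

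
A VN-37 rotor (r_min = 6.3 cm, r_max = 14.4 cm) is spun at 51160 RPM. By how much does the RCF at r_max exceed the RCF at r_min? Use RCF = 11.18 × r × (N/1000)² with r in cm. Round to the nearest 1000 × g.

ΔRCF = 11.18 × (r_max − r_min) × (N/1000)² = 11.18 × 8.1 × 2,617.3456 ≈ 237,021.6

≈ 237000 ×g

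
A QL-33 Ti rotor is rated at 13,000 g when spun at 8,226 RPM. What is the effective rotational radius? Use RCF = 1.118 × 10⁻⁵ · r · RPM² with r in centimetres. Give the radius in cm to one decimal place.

r ≈ 17.2 cm

RCF = 1.118 × 10⁻⁵ × r × N²
13000 = 1.118 × 10⁻⁵ × r × (8226)²
r = 13000 / (1.118 × 10⁻⁵ × 67,667,076) = 13000 / 756.5179 ≈ 17.184 cm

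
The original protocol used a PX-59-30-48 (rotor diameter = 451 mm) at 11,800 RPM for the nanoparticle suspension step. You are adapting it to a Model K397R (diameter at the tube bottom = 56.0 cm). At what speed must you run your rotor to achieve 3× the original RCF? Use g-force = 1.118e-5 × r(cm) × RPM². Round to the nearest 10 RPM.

≈ 18340 RPM

Original rotor: r = 451 mm / 2 = 225.5 mm = 22.55 cm
RCF = 1.118 × 10⁻⁵ × r × N²
RCF_original = 1.118 × 10⁻⁵ × 22.55 × (11800)² = 1.118 × 10⁻⁵ × 22.55 × 139,240,000 ≈ 35,103.7 × g
Target RCF = 3 × 35,103.7 ≈ 105,311.1 × g
Your rotor: r = 56.0 / 2 = 28 cm
105,311.1 = 1.118 × 10⁻⁵ × 28 × N²
N² = 105,311.1 / (31.304 × 10⁻⁵) = 336,414,196
N ≈ √336,414,196 ≈ 18,341.6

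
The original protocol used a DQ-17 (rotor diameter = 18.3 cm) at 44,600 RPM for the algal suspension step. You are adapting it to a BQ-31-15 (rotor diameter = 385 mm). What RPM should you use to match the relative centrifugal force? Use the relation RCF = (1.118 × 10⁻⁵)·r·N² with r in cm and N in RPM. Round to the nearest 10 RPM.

30750 RPM

Original rotor: r = 18.3 / 2 = 9.15 cm
RCF_original = 1.118 × 10⁻⁵ × 9.15 × (44600)² = 1.118 × 10⁻⁵ × 9.15 × 1,989,160,000 ≈ 203,485.1 × g
Your rotor: r = 385 mm / 2 = 192.5 mm = 19.25 cm
203,485.1 = 1.118 × 10⁻⁵ × 19.25 × N²
N² = 203,485.1 / (21.5215 × 10⁻⁵) = 945,496,829
N ≈ √945,496,829 ≈ 30,748.9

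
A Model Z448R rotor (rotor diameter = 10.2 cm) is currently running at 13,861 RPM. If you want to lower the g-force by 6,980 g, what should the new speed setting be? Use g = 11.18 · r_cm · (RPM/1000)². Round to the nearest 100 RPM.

≈ 8300 RPM

r = 10.2 / 2 = 5.1 cm
Current RCF = 11.18 × 5.1 × (13.861)² = 11.18 × 5.1 × 192.127321 ≈ 10,954.7 × g
Target RCF = 10,954.7 − 6,980 = 3,974.7 × g
(N/1000)² = 3,974.7 / 57.018 = 69.70957
N = 1000 × √69.70957 ≈ 8,349.2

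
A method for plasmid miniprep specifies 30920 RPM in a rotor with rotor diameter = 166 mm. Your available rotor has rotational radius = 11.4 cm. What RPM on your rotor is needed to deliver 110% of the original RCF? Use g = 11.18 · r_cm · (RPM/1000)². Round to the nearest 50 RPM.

≈ 27650 RPM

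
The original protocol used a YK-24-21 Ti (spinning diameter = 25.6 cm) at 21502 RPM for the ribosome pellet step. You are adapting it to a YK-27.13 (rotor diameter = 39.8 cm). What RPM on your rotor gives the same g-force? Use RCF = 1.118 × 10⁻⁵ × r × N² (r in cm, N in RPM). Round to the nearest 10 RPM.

Original rotor: r = 25.6 / 2 = 12.8 cm
RCF_original = 1.118 × 10⁻⁵ × 12.8 × (21502)² = 1.118 × 10⁻⁵ × 12.8 × 462,336,004 ≈ 66,162.1 × g
Your rotor: r = 39.8 / 2 = 19.9 cm
66,162.1 = 1.118 × 10⁻⁵ × 19.9 × N²
N² = 66,162.1 / (22.2482 × 10⁻⁵) = 297,381,811
N ≈ √297,381,811 ≈ 17,244.8

≈ 17240 RPM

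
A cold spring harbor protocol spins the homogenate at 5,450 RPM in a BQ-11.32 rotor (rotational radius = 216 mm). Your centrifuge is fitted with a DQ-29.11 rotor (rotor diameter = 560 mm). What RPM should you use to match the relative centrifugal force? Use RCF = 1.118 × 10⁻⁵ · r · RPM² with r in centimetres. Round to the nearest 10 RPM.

4790 RPM

Original rotor: r = 216 mm = 21.6 cm
RCF = 1.118 × 10⁻⁵ × r × N²
RCF_original = 1.118 × 10⁻⁵ × 21.6 × (5450)² = 1.118 × 10⁻⁵ × 21.6 × 29,702,500 ≈ 7,172.8 × g
Your rotor: r = 560 mm / 2 = 280 mm = 28 cm
7,172.8 = 1.118 × 10⁻⁵ × 28 × N²
N² = 7,172.8 / (31.304 × 10⁻⁵) = 22,913,366
N ≈ √22,913,366 ≈ 4,786.8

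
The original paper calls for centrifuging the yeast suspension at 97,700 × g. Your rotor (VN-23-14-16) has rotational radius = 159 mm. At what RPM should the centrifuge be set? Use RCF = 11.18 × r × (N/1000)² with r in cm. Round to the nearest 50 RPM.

N ≈ 23450 RPM

r = 159 mm = 15.9 cm
97,700 = 11.18 × 15.9 × (N/1000)²
(N/1000)² = 97,700 / 177.762 = 549.6113
N = 1000 × √549.6113 ≈ 23,443.8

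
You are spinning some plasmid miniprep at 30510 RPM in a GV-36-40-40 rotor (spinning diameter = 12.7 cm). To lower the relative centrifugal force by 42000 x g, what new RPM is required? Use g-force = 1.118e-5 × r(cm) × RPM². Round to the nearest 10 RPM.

18420 RPM

r = 12.7 / 2 = 6.35 cm
Current RCF = 1.118 × 10⁻⁵ × 6.35 × (30510)² = 1.118 × 10⁻⁵ × 6.35 × 930,860,100 ≈ 66,084.6 × g
Target RCF = 66,084.6 − 42,000 = 24,084.6 × g
N² = 24,084.6 / (7.0993 × 10⁻⁵) = 339,253,166
N ≈ √339,253,166 ≈ 18,418.8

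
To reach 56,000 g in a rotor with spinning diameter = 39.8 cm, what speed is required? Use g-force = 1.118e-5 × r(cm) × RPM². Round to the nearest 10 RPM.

r = 39.8 / 2 = 19.9 cm
56,000 = 1.118 × 10⁻⁵ × 19.9 × N²
N² = 56,000 / (22.2482 × 10⁻⁵) = 251,705,756
N ≈ √251,705,756 ≈ 15,865.2

≈ 15870 RPM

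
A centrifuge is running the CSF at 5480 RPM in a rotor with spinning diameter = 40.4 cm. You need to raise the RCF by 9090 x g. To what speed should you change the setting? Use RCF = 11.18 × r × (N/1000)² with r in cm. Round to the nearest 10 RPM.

8380 RPM

r = 40.4 / 2 = 20.2 cm
Current RCF = 11.18 × 20.2 × (5.48)² = 11.18 × 20.2 × 30.0304 ≈ 6,781.9 × g
Target RCF = 6,781.9 + 9,090 = 15,871.9 × g
(N/1000)² = 15,871.9 / 225.836 = 70.28065
N = 1000 × √70.28065 ≈ 8,383.4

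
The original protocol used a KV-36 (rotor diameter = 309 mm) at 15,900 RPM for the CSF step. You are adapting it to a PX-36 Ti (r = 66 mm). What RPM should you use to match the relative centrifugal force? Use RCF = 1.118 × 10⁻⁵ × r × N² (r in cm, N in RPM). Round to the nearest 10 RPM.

24330 RPM

Original rotor: r = 309 mm / 2 = 154.5 mm = 15.45 cm
RCF_original = 1.118 × 10⁻⁵ × 15.45 × (15900)² = 1.118 × 10⁻⁵ × 15.45 × 252,810,000 ≈ 43,668.1 × g
Your rotor: r = 66 mm = 6.6 cm
43,668.1 = 1.118 × 10⁻⁵ × 6.6 × N²
N² = 43,668.1 / (7.3788 × 10⁻⁵) = 591,804,901
N ≈ √591,804,901 ≈ 24,327.0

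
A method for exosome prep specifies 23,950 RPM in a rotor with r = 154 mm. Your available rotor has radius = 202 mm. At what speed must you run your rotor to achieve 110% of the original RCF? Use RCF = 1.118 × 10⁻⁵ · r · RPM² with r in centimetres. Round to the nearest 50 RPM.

≈ 21950 RPM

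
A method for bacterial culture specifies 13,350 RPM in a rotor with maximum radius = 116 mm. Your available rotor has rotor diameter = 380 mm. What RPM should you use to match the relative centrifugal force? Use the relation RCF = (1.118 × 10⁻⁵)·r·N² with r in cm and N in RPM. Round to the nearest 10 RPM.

Original rotor: r = 116 mm = 11.6 cm
RCF_original = 1.118 × 10⁻⁵ × 11.6 × (13350)² = 1.118 × 10⁻⁵ × 11.6 × 178,222,500 ≈ 23,113.3 × g
Your rotor: r = 380 mm / 2 = 190 mm = 19 cm
23,113.3 = 1.118 × 10⁻⁵ × 19 × N²
N² = 23,113.3 / (21.242 × 10⁻⁵) = 108,809,434
N ≈ √108,809,434 ≈ 10,431.2

≈ 10430 RPM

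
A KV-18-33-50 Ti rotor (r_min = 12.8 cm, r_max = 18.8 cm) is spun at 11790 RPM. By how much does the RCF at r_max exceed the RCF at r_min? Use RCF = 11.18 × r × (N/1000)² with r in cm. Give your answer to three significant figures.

ΔRCF ≈ 9320 g

RCF_max = 11.18 × 18.8 × (11.79)² = 11.18 × 18.8 × 139.0041 ≈ 29,216.4 × g
RCF_min = 11.18 × 12.8 × (11.79)² = 11.18 × 12.8 × 139.0041 ≈ 19,892 × g
ΔRCF = 29,216.4 − 19,892 = 9,324.4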